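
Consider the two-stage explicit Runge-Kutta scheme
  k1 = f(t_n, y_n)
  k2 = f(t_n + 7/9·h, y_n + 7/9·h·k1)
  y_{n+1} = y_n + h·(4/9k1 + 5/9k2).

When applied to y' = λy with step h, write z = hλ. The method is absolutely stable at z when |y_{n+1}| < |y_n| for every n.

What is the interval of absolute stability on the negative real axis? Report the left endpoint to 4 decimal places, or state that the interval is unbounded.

z∈(-2.3143,0).

Set f=λy, z=hλ:
  k1=λy_n ⇒ h·k1=z·y_n;  k2=λ(1+7/9z)y_n ⇒ h·k2=z(1+7/9z)y_n
  y_{n+1}/y_n = 1 + 4/9z + 5/9z(1+7/9z) = 1 + z + 35/81z²
  ⇒ R(z) = 1 + z + 35/81z².

Boundary: |R(x)|=1, x<0.
x=-0.49: |R|=0.6137
R=1: x+35/81x²=0 ⇒ x=−81/35=-2.3143; min R=1−1/(4·35/81)=0.4214>−1
Confirm numerically:
  x=-2.286: |R|=0.97206 <1
  x=-2.163: |R|=0.85860 <1
  x=-2.121: |R|=0.82286 <1
  x=-1.870: |R|=0.64101 <1
  x=-2.868: |R|=1.68620 >1
  x=-2.493: |R|=1.19251 >1
  x=-2.423: |R|=1.11382 >1
Interval (-2.3143, 0).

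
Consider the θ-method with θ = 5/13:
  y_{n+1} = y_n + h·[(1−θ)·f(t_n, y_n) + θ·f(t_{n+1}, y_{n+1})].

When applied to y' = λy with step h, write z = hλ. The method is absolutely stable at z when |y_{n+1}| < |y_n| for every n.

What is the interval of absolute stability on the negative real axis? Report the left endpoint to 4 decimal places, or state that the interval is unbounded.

On y'=λy, z=hλ:
  y_{n+1} = y_n + z·[8/13·y_n + 5/13·y_{n+1}] ⇒ (1 − 5/13z)y_{n+1} = (1 + 8/13z)y_n
  so R(z) = (1 + 8/13z)/(1 − 5/13z).

Need |R(x)|<1, x<0.
x=-0.43: |R|=0.6310
R=−1: 1+8/13x = −1+5/13x ⇒ -3/13x=2 ⇒ x=2/(-3/13)=-8.6667
Confirm numerically:
  x=-6.777: |R|=0.87909 <1
  x=-5.973: |R|=0.81148 <1
  x=-4.701: |R|=0.67410 <1
  x=-4.349: |R|=0.62720 <1
  x=-9.177: |R|=1.02600 >1
  x=-8.708: |R|=1.00219 >1
Stable set (-8.6667, 0).

z∈(-8.6667,0).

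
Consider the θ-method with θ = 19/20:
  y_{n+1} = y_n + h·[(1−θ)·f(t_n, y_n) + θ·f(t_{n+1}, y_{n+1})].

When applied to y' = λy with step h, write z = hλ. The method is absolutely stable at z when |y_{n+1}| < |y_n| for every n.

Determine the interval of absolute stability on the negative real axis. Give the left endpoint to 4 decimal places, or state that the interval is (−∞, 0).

interval (−∞, 0).

Test eqn y'=λy, z=hλ:
  y_{n+1} = y_n + z·[1/20·y_n + 19/20·y_{n+1}] ⇒ (1 − 19/20z)y_{n+1} = (1 + 1/20z)y_n
  R(z) = (1 + 1/20z)/(1 − 19/20z).

Solve |R(x)|<1 on ℝ⁻.
x=-0.32: |R|=0.7546
x=-2: |R|=0.3103
x=-10: |R|=0.0476
x=-100: |R|=0.0417
θ=19/20≥1/2 ⇒ |1+1/20x|<|1−19/20x| ∀x<0 ⇒ interval (−∞,0).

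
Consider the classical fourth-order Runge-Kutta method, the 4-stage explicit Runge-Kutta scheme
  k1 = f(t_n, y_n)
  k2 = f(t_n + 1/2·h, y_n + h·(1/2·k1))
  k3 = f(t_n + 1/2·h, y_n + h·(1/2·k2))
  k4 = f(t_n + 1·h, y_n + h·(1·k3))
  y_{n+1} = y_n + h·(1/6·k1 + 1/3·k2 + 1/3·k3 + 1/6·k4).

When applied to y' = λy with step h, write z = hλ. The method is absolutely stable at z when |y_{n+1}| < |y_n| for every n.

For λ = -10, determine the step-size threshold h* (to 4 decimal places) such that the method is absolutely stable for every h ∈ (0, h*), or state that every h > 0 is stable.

(-2.7853,0); λ=-10 ⇒ h* = 0.2785.

With y'=λy (z=hλ):
  order 4, 4-stage ⇒ R(z)=1+z+z^2/2+z^3/6+z^4/24
  (e.g. R(-0.36)=0.69772, |R|=0.69772)

Need |R(x)|<1, x<0.
x=-0.36: |R|=0.6977
|R(-2.99)|=1.3551 |R(-2.44)|=0.5926 |R(-1.28)|=0.3015
Bisect:
  x_lo=-3.6080 |R|=3.1335  x_hi=-0.2014 |R|=0.8176
  mid=-1.90466 |R|=0.30596 →hi
  mid=-2.75631 |R|=0.95717 →hi
  mid=-3.18213 |R|=1.78279 →lo
  mid=-2.96922 |R|=1.31461 →lo
  mid=-2.86276 |R|=1.12322 →lo
  mid=-2.80954 |R|=1.03717 →lo
  mid=-2.78292 |R|=0.99643 →hi
  ...
  [-2.78542,-2.78521] ⇒ x*=-2.7853
Interval (-2.7853, 0).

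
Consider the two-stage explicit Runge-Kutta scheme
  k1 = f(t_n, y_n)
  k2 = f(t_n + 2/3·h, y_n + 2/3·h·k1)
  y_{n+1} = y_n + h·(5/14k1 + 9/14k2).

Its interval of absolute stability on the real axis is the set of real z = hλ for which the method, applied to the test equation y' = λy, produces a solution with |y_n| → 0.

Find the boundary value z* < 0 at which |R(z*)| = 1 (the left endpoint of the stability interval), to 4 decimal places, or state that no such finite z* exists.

With y'=λy (z=hλ):
  k1=λy_n ⇒ h·k1=z·y_n;  k2=λ(1+2/3z)y_n ⇒ h·k2=z(1+2/3z)y_n
  y_{n+1}/y_n = 1 + 5/14z + 9/14z(1+2/3z) = 1 + z + 3/7z²
  R(z) = 1 + z + 3/7z².

Solve |R(x)|<1 on ℝ⁻.
x=-0.45: |R|=0.6368
R=1: x+3/7x²=0 ⇒ x=−7/3=-2.3333; min R=1−1/(4·3/7)=0.4167>−1
Confirm numerically:
  x=-2.038: |R|=0.74205 <1
  x=-1.895: |R|=0.64401 <1
  x=-1.493: |R|=0.46231 <1
  x=-2.892: |R|=1.69243 >1
  x=-2.889: |R|=1.68799 >1
Interval (-2.3333, 0).

z* = -2.3333.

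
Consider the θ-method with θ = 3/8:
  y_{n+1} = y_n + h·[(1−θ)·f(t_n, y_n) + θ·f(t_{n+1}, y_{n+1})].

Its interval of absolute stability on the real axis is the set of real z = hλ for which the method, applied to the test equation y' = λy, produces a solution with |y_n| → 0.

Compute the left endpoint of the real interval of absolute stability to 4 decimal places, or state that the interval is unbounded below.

z* = -8.0000.

On y'=λy, z=hλ:
  y_{n+1} = y_n + z·[5/8·y_n + 3/8·y_{n+1}] ⇒ (1 − 3/8z)y_{n+1} = (1 + 5/8z)y_n
  so R(z) = (1 + 5/8z)/(1 − 3/8z).

Solve |R(x)|<1 on ℝ⁻.
x=-0.55: |R|=0.5440
R=−1: 1+5/8x = −1+3/8x ⇒ -1/4x=2 ⇒ x=2/(-1/4)=-8.0000
Confirm numerically:
  x=-5.918: |R|=0.83832 <1
  x=-4.227: |R|=0.63512 <1
  x=-4.162: |R|=0.62531 <1
  x=-8.477: |R|=1.02854 >1
  x=-8.274: |R|=1.01670 >1
Stable set (-8.0000, 0).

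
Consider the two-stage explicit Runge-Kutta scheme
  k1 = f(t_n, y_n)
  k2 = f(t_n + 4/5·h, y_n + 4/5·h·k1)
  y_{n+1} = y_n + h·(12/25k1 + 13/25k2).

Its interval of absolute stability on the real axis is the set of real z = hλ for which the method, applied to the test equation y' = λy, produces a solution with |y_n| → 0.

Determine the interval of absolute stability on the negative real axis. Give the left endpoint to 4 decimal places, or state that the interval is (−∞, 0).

Set f=λy, z=hλ:
  k1=λy_n ⇒ h·k1=z·y_n;  k2=λ(1+4/5z)y_n ⇒ h·k2=z(1+4/5z)y_n
  y_{n+1}/y_n = 1 + 12/25z + 13/25z(1+4/5z) = 1 + z + 52/125z²
  so R(z) = 1 + z + 52/125z².

Need |R(x)|<1, x<0.
x=-0.77: |R|=0.4766
R=1: x+52/125x²=0 ⇒ x=−125/52=-2.4038; min R=1−1/(4·52/125)=0.3990>−1
Confirm numerically:
  x=-2.197: |R|=0.81095 <1
  x=-1.990: |R|=0.65740 <1
  x=-1.081: |R|=0.40512 <1
  x=-2.925: |R|=1.63414 >1
  x=-2.901: |R|=1.59997 >1
Stable set (-2.4038, 0).

(-2.4038, 0).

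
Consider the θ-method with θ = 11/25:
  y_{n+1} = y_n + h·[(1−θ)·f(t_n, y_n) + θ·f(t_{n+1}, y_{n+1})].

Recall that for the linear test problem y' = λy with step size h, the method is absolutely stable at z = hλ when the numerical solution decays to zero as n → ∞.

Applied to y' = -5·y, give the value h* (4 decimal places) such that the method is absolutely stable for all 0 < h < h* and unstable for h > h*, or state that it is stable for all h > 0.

(-16.6667,0); λ=-5 ⇒ h* = (50/3)/5 = 3.3333.

Test eqn y'=λy, z=hλ:
  y_{n+1} = y_n + z·[14/25·y_n + 11/25·y_{n+1}] ⇒ (1 − 11/25z)y_{n+1} = (1 + 14/25z)y_n
  ⇒ R(z) = (1 + 14/25z)/(1 − 11/25z).

Need |R(x)|<1, x<0.
x=-1.04: |R|=0.2865
R=−1: 1+14/25x = −1+11/25x ⇒ -3/25x=2 ⇒ x=2/(-3/25)=-16.6667
Confirm numerically:
  x=-12.836: |R|=0.93085 <1
  x=-10.844: |R|=0.87893 <1
  x=-6.794: |R|=0.70303 <1
  x=-17.044: |R|=1.00533 >1
  x=-17.012: |R|=1.00488 >1
So |R|<1 on (-16.6667, 0).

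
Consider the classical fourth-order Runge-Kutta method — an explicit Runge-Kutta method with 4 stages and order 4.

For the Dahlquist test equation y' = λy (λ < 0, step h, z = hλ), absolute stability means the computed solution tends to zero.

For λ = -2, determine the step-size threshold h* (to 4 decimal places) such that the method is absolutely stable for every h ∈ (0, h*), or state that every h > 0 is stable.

Set f=λy, z=hλ:
  order 4, 4-stage ⇒ R(z)=1+z+z^2/2+z^3/6+z^4/24
  (e.g. R(-0.86)=0.42658, |R|=0.42658)

Find x<0 with |R(x)|<1.
x=-0.86: |R|=0.4266
|R(-2.54)|=0.6889 |R(-1.48)|=0.2748 |R(-0.9)|=0.4108
Bisect:
  x_lo=-3.1020 |R|=1.5925  x_hi=-0.3179 |R|=0.7277
  mid=-1.70999 |R|=0.27495 →hi
  mid=-2.40602 |R|=0.56338 →hi
  mid=-2.75403 |R|=0.95388 →hi
  mid=-2.92804 |R|=1.23743 →lo
  mid=-2.84104 |R|=1.08735 →lo
  mid=-2.79753 |R|=1.01861 →lo
  mid=-2.77578 |R|=0.98575 →hi
  mid=-2.78666 |R|=1.00206 →lo
  ...
  [-2.78530,-2.78513] ⇒ x*=-2.7853
Stable set (-2.7853, 0).

(-2.7853,0); λ=-2 ⇒ h* = 1.3926.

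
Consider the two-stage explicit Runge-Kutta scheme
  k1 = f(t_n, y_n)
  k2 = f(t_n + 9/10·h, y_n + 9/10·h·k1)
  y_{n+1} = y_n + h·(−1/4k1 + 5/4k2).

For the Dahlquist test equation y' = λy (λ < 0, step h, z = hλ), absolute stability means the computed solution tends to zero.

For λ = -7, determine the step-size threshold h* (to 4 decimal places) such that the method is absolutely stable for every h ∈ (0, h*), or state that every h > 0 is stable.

(-0.8889,0); λ=-7 ⇒ h* = (8/9)/7 = 0.1270.

With y'=λy (z=hλ):
  k1=λy_n ⇒ h·k1=z·y_n;  k2=λ(1+9/10z)y_n ⇒ h·k2=z(1+9/10z)y_n
  y_{n+1}/y_n = 1 − 1/4z + 5/4z(1+9/10z) = 1 + z + 9/8z²
  R(z) = 1 + z + 9/8z².

Boundary: |R(x)|=1, x<0.
x=-1.69: |R|=2.5231
R=1: x+9/8x²=0 ⇒ x=−8/9=-0.8889; min R=1−1/(4·9/8)=0.7778>−1
Confirm numerically:
  x=-0.800: |R|=0.92000 <1
  x=-0.701: |R|=0.85183 <1
  x=-0.392: |R|=0.78087 <1
  x=-1.400: |R|=1.80500 >1
  x=-1.263: |R|=1.53157 >1
Stable set (-0.8889, 0).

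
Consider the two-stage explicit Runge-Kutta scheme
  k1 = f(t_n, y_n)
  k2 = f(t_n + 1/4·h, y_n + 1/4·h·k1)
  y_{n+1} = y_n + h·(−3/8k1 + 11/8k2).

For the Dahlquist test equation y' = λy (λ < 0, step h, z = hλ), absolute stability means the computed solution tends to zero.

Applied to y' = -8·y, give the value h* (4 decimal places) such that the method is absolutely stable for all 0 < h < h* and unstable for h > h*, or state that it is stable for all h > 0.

Test eqn y'=λy, z=hλ:
  k1=λy_n ⇒ h·k1=z·y_n;  k2=λ(1+1/4z)y_n ⇒ h·k2=z(1+1/4z)y_n
  y_{n+1}/y_n = 1 − 3/8z + 11/8z(1+1/4z) = 1 + z + 11/32z²
  Hence R(z) = 1 + z + 11/32z².

Boundary: |R(x)|=1, x<0.
x=-1.54: |R|=0.2752
R=1: x+11/32x²=0 ⇒ x=−32/11=-2.9091; min R=1−1/(4·11/32)=0.2727>−1
Confirm numerically:
  x=-2.814: |R|=0.90802 <1
  x=-1.960: |R|=0.36055 <1
  x=-1.520: |R|=0.27420 <1
  x=-1.308: |R|=0.28011 <1
  x=-3.189: |R|=1.30684 >1
  x=-3.137: |R|=1.24576 >1
Interval (-2.9091, 0).

(-2.9091,0); λ=-8 ⇒ h* = (32/11)/8 = 0.3636.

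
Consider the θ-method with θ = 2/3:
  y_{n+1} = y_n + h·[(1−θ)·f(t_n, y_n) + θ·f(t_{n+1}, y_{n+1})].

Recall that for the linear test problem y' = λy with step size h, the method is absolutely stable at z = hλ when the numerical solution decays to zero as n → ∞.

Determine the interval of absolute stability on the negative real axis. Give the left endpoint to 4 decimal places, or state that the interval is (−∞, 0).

Test eqn y'=λy, z=hλ:
  y_{n+1} = y_n + z·[1/3·y_n + 2/3·y_{n+1}] ⇒ (1 − 2/3z)y_{n+1} = (1 + 1/3z)y_n
  ⇒ R(z) = (1 + 1/3z)/(1 − 2/3z).

Need |R(x)|<1, x<0.
x=-1.21: |R|=0.3303
x=-2: |R|=0.1429
x=-10: |R|=0.3043
x=-100: |R|=0.4778
θ=2/3≥1/2 ⇒ |1+1/3x|<|1−2/3x| ∀x<0 ⇒ interval (−∞,0).

unbounded; (−∞, 0).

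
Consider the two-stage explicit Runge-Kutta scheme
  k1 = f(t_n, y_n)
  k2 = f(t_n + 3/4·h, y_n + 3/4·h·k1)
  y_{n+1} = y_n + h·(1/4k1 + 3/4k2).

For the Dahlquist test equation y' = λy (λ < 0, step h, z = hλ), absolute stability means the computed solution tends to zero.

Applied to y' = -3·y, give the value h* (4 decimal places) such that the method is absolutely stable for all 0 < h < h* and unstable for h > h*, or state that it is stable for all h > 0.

Set f=λy, z=hλ:
  k1=λy_n ⇒ h·k1=z·y_n;  k2=λ(1+3/4z)y_n ⇒ h·k2=z(1+3/4z)y_n
  y_{n+1}/y_n = 1 + 1/4z + 3/4z(1+3/4z) = 1 + z + 9/16z²
  R(z) = 1 + z + 9/16z².

Need |R(x)|<1, x<0.
x=-1.01: |R|=0.5638
R=1: x+9/16x²=0 ⇒ x=−16/9=-1.7778; min R=1−1/(4·9/16)=0.5556>−1
Confirm numerically:
  x=-1.751: |R|=0.97363 <1
  x=-1.555: |R|=0.80514 <1
  x=-0.775: |R|=0.56285 <1
  x=-2.081: |R|=1.35494 >1
  x=-2.067: |R|=1.33628 >1
  x=-1.822: |R|=1.04532 >1
Stable set (-1.7778, 0).

(-1.7778,0); λ=-3 ⇒ h* = (16/9)/3 = 0.5926.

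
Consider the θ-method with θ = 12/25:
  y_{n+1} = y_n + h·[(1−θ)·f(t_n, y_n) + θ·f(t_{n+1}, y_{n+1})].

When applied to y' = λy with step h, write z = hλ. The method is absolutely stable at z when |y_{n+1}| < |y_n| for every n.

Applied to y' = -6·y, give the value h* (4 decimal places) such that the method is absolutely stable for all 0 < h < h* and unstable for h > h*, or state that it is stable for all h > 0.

(-50.0000,0); λ=-6 ⇒ h* = (50)/6 = 8.3333.

With y'=λy (z=hλ):
  y_{n+1} = y_n + z·[13/25·y_n + 12/25·y_{n+1}] ⇒ (1 − 12/25z)y_{n+1} = (1 + 13/25z)y_n
  so R(z) = (1 + 13/25z)/(1 − 12/25z).

Need |R(x)|<1, x<0.
x=-0.44: |R|=0.6367
R=−1: 1+13/25x = −1+12/25x ⇒ -1/25x=2 ⇒ x=2/(-1/25)=-50.0000
Confirm numerically:
  x=-49.817: |R|=0.99971 <1
  x=-38.744: |R|=0.97703 <1
  x=-29.939: |R|=0.94779 <1
  x=-50.192: |R|=1.00031 >1
  x=-50.037: |R|=1.00006 >1
Interval (-50.0000, 0).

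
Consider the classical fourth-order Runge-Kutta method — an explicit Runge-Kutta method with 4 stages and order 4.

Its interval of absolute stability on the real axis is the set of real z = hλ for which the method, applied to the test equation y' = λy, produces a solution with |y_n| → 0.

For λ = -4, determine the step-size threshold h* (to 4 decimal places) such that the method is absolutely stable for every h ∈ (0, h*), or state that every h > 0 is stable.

On y'=λy, z=hλ:
  order 4, 4-stage ⇒ R(z)=1+z+z^2/2+z^3/6+z^4/24
  (e.g. R(-1.53)=0.27185, |R|=0.27185)

Solve |R(x)|<1 on ℝ⁻.
x=-1.53: |R|=0.2718
|R(-2.47)|=0.6198 |R(-2.44)|=0.5926 |R(-1.8)|=0.2854
Bisect:
  x_lo=-3.4437 |R|=2.5393  x_hi=-0.3091 |R|=0.7341
  mid=-1.87644 |R|=0.29947 →hi
  mid=-2.66009 |R|=0.82707 →hi
  mid=-3.05191 |R|=1.48224 →lo
  mid=-2.85600 |R|=1.11194 →lo
  mid=-2.75804 |R|=0.95969 →hi
  mid=-2.80702 |R|=1.03326 →lo
  mid=-2.78253 |R|=0.99585 →hi
  mid=-2.79478 |R|=1.01439 →lo
  mid=-2.78866 |R|=1.00508 →lo
  ...
  [-2.78540,-2.78521] ⇒ x*=-2.7853
So |R|<1 on (-2.7853, 0).

(-2.7853,0); λ=-4 ⇒ h* = 0.6963.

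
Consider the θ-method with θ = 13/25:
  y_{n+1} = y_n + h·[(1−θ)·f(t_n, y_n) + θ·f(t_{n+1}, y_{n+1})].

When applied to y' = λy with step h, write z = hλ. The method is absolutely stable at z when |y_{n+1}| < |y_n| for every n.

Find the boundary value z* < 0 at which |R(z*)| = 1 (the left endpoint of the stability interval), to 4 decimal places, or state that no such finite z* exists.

Test eqn y'=λy, z=hλ:
  y_{n+1} = y_n + z·[12/25·y_n + 13/25·y_{n+1}] ⇒ (1 − 13/25z)y_{n+1} = (1 + 12/25z)y_n
  ⇒ R(z) = (1 + 12/25z)/(1 − 13/25z).

Need |R(x)|<1, x<0.
x=-1.09: |R|=0.3043
x=-2: |R|=0.0196
x=-10: |R|=0.6129
x=-100: |R|=0.8868
θ=13/25≥1/2 ⇒ |1+12/25x|<|1−13/25x| ∀x<0 ⇒ unbounded interval.

unbounded; (−∞, 0).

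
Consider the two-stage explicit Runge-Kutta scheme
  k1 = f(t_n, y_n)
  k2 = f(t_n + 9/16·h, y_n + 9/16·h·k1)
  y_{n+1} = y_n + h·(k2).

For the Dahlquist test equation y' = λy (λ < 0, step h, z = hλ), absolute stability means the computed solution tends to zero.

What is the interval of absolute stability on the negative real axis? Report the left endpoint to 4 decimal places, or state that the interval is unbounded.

(-1.7778, 0).

On y'=λy, z=hλ:
  k1=λy_n ⇒ h·k1=z·y_n;  k2=λ(1+9/16z)y_n ⇒ h·k2=z(1+9/16z)y_n
  y_{n+1}/y_n = 1 + z(1+9/16z) = 1 + z + 9/16z²
  R(z) = 1 + z + 9/16z².

Find x<0 with |R(x)|<1.
x=-0.64: |R|=0.5904
R=1: x+9/16x²=0 ⇒ x=−16/9=-1.7778; min R=1−1/(4·9/16)=0.5556>−1
Confirm numerically:
  x=-1.746: |R|=0.96879 <1
  x=-1.732: |R|=0.95540 <1
  x=-0.930: |R|=0.55651 <1
  x=-2.335: |R|=1.73188 >1
  x=-1.870: |R|=1.09701 >1
So |R|<1 on (-1.7778, 0).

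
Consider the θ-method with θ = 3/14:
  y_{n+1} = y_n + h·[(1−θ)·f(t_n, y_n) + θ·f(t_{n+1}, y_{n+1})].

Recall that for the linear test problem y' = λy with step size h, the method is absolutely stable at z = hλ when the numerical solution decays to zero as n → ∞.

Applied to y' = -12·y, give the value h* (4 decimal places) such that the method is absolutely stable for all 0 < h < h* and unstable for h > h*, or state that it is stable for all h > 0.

On y'=λy, z=hλ:
  y_{n+1} = y_n + z·[11/14·y_n + 3/14·y_{n+1}] ⇒ (1 − 3/14z)y_{n+1} = (1 + 11/14z)y_n
  ⇒ R(z) = (1 + 11/14z)/(1 − 3/14z).

Find x<0 with |R(x)|<1.
x=-1.19: |R|=0.0518
R=−1: 1+11/14x = −1+3/14x ⇒ -4/7x=2 ⇒ x=2/(-4/7)=-3.5000
Confirm numerically:
  x=-3.191: |R|=0.89513 <1
  x=-2.002: |R|=0.40098 <1
  x=-1.998: |R|=0.39902 <1
  x=-3.977: |R|=1.14716 >1
  x=-3.952: |R|=1.13985 >1
  x=-3.798: |R|=1.09388 >1
So |R|<1 on (-3.5000, 0).

(-3.5000,0); λ=-12 ⇒ h* = (7/2)/12 = 0.2917.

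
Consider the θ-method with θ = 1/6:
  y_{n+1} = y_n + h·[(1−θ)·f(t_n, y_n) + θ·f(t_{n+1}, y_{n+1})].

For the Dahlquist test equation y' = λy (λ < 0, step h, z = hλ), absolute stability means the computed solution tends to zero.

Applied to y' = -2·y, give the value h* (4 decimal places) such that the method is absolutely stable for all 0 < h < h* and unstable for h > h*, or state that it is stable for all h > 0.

Test eqn y'=λy, z=hλ:
  y_{n+1} = y_n + z·[5/6·y_n + 1/6·y_{n+1}] ⇒ (1 − 1/6z)y_{n+1} = (1 + 5/6z)y_n
  Hence R(z) = (1 + 5/6z)/(1 − 1/6z).

Find x<0 with |R(x)|<1.
x=-0.99: |R|=0.1502
R=−1: 1+5/6x = −1+1/6x ⇒ -2/3x=2 ⇒ x=2/(-2/3)=-3.0000
Confirm numerically:
  x=-2.754: |R|=0.88759 <1
  x=-1.940: |R|=0.46599 <1
  x=-1.408: |R|=0.14039 <1
  x=-3.575: |R|=1.24021 >1
  x=-3.247: |R|=1.10685 >1
  x=-3.203: |R|=1.08823 >1
Interval (-3.0000, 0).

(-3.0000,0); λ=-2 ⇒ h* = (3)/2 = 1.5000.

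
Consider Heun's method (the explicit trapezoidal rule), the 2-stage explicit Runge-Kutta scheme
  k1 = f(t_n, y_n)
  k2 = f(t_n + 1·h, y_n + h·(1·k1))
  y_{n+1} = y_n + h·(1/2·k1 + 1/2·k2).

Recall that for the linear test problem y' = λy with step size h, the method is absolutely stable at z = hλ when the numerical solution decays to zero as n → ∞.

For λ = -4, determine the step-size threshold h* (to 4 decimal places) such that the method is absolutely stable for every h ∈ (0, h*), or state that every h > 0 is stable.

(-2.0000,0); λ=-4 ⇒ h* = 0.5000.

On y'=λy, z=hλ:
  order 2, 2-stage ⇒ R(z)=1+z+z^2/2
  (e.g. R(-1.32)=0.55120, |R|=0.55120)

Need |R(x)|<1, x<0.
x=-1.32: |R|=0.5512
|R(-2.14)|=1.1498 |R(-2.1)|=1.1050 |R(-1.05)|=0.5012
Bisect:
  x_lo=-2.5063 |R|=1.6345  x_hi=-0.3907 |R|=0.6856
  mid=-1.44849 |R|=0.60057 →hi
  mid=-1.97740 |R|=0.97766 →hi
  mid=-2.24185 |R|=1.27110 →lo
  mid=-2.10963 |R|=1.11564 →lo
  mid=-2.04351 |R|=1.04446 →lo
  mid=-2.01046 |R|=1.01051 →lo
  mid=-1.99393 |R|=0.99395 →hi
  mid=-2.00219 |R|=1.00220 →lo
  ...
  [-2.00013,-2.00000] ⇒ x*=-2.0000
So |R|<1 on (-2.0000, 0).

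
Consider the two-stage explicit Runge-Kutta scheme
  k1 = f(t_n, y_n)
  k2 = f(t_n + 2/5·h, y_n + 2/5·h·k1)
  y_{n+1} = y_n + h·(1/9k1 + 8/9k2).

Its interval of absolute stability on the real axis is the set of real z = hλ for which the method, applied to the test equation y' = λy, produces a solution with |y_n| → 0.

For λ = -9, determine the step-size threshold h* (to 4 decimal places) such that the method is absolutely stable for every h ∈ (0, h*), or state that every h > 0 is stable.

Set f=λy, z=hλ:
  k1=λy_n ⇒ h·k1=z·y_n;  k2=λ(1+2/5z)y_n ⇒ h·k2=z(1+2/5z)y_n
  y_{n+1}/y_n = 1 + 1/9z + 8/9z(1+2/5z) = 1 + z + 16/45z²
  R(z) = 1 + z + 16/45z².

Boundary: |R(x)|=1, x<0.
x=-0.68: |R|=0.4844
R=1: x+16/45x²=0 ⇒ x=−45/16=-2.8125; min R=1−1/(4·16/45)=0.2969>−1
Confirm numerically:
  x=-2.619: |R|=0.81981 <1
  x=-2.178: |R|=0.50864 <1
  x=-1.264: |R|=0.30407 <1
  x=-3.145: |R|=1.37181 >1
  x=-3.135: |R|=1.35948 >1
  x=-2.997: |R|=1.19660 >1
Interval (-2.8125, 0).

(-2.8125,0); λ=-9 ⇒ h* = (45/16)/9 = 0.3125.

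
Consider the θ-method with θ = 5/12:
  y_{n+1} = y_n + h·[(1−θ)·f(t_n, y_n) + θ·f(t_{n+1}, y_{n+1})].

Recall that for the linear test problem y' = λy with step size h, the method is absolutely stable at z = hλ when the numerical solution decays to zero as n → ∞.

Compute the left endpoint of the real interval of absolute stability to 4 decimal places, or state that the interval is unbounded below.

left endpoint -12.0000.

Set f=λy, z=hλ:
  y_{n+1} = y_n + z·[7/12·y_n + 5/12·y_{n+1}] ⇒ (1 − 5/12z)y_{n+1} = (1 + 7/12z)y_n
  R(z) = (1 + 7/12z)/(1 − 5/12z).

Find x<0 with |R(x)|<1.
x=-1.46: |R|=0.0922
R=−1: 1+7/12x = −1+5/12x ⇒ -1/6x=2 ⇒ x=2/(-1/6)=-12.0000
Confirm numerically:
  x=-10.685: |R|=0.95980 <1
  x=-10.376: |R|=0.94915 <1
  x=-9.068: |R|=0.89773 <1
  x=-8.711: |R|=0.88159 <1
  x=-12.243: |R|=1.00664 >1
  x=-12.126: |R|=1.00347 >1
  x=-12.083: |R|=1.00229 >1
So |R|<1 on (-12.0000, 0).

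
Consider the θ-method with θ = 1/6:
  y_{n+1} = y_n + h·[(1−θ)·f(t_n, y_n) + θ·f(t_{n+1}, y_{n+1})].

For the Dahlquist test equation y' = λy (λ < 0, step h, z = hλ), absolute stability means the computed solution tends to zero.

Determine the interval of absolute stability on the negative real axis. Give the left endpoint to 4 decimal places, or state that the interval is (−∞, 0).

Set f=λy, z=hλ:
  y_{n+1} = y_n + z·[5/6·y_n + 1/6·y_{n+1}] ⇒ (1 − 1/6z)y_{n+1} = (1 + 5/6z)y_n
  ⇒ R(z) = (1 + 5/6z)/(1 − 1/6z).

Need |R(x)|<1, x<0.
x=-1.02: |R|=0.1282
R=−1: 1+5/6x = −1+1/6x ⇒ -2/3x=2 ⇒ x=2/(-2/3)=-3.0000
Confirm numerically:
  x=-2.893: |R|=0.95187 <1
  x=-2.771: |R|=0.89556 <1
  x=-1.277: |R|=0.05291 <1
  x=-3.376: |R|=1.16041 >1
  x=-3.298: |R|=1.12820 >1
Stable set (-3.0000, 0).

z∈(-3.0000,0).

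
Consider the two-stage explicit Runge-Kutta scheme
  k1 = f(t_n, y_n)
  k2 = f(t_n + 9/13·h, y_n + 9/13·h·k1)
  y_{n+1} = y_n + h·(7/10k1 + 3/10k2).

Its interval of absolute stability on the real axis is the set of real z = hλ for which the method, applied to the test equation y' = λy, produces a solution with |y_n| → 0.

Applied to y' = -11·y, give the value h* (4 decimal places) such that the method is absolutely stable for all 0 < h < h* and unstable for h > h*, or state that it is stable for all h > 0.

(-4.8148,0); λ=-11 ⇒ h* = (130/27)/11 = 0.4377.

Set f=λy, z=hλ:
  k1=λy_n ⇒ h·k1=z·y_n;  k2=λ(1+9/13z)y_n ⇒ h·k2=z(1+9/13z)y_n
  y_{n+1}/y_n = 1 + 7/10z + 3/10z(1+9/13z) = 1 + z + 27/130z²
  Hence R(z) = 1 + z + 27/130z².

Need |R(x)|<1, x<0.
x=-1.06: |R|=0.1734
R=1: x+27/130x²=0 ⇒ x=−130/27=-4.8148; min R=1−1/(4·27/130)=-0.2037>−1
Confirm numerically:
  x=-4.092: |R|=0.38570 <1
  x=-3.895: |R|=0.25591 <1
  x=-3.086: |R|=0.10806 <1
  x=-2.842: |R|=0.16448 <1
  x=-5.357: |R|=1.60324 >1
  x=-4.874: |R|=1.05991 >1
Stable set (-4.8148, 0).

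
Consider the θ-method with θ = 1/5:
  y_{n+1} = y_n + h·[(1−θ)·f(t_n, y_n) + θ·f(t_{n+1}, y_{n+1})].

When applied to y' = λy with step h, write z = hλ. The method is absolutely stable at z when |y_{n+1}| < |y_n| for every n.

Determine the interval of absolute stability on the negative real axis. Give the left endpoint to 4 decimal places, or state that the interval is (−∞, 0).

With y'=λy (z=hλ):
  y_{n+1} = y_n + z·[4/5·y_n + 1/5·y_{n+1}] ⇒ (1 − 1/5z)y_{n+1} = (1 + 4/5z)y_n
  R(z) = (1 + 4/5z)/(1 − 1/5z).

Need |R(x)|<1, x<0.
x=-1.38: |R|=0.0815
R=−1: 1+4/5x = −1+1/5x ⇒ -3/5x=2 ⇒ x=2/(-3/5)=-3.3333
Confirm numerically:
  x=-3.087: |R|=0.90862 <1
  x=-1.572: |R|=0.19598 <1
  x=-1.448: |R|=0.12283 <1
  x=-3.586: |R|=1.08828 >1
  x=-3.381: |R|=1.01706 >1
Interval (-3.3333, 0).

z∈(-3.3333,0).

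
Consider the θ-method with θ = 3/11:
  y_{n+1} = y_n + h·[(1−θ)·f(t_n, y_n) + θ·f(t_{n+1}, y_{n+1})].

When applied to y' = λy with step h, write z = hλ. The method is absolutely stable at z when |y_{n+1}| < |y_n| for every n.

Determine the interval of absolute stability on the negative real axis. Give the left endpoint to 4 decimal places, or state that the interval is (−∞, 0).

(-4.4000, 0).

Test eqn y'=λy, z=hλ:
  y_{n+1} = y_n + z·[8/11·y_n + 3/11·y_{n+1}] ⇒ (1 − 3/11z)y_{n+1} = (1 + 8/11z)y_n
  ⇒ R(z) = (1 + 8/11z)/(1 − 3/11z).

Need |R(x)|<1, x<0.
x=-1.49: |R|=0.0595
R=−1: 1+8/11x = −1+3/11x ⇒ -5/11x=2 ⇒ x=2/(-5/11)=-4.4000
Confirm numerically:
  x=-3.864: |R|=0.88137 <1
  x=-3.385: |R|=0.76010 <1
  x=-3.344: |R|=0.74895 <1
  x=-2.770: |R|=0.57794 <1
  x=-4.475: |R|=1.01535 >1
  x=-4.459: |R|=1.01210 >1
Stable set (-4.4000, 0).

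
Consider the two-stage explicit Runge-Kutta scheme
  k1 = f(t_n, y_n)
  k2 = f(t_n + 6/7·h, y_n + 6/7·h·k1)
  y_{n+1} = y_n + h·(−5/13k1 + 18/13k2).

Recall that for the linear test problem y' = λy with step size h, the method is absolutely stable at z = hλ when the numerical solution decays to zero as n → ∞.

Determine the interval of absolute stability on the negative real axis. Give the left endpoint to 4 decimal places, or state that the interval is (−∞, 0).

z∈(-0.8426,0).

Set f=λy, z=hλ:
  k1=λy_n ⇒ h·k1=z·y_n;  k2=λ(1+6/7z)y_n ⇒ h·k2=z(1+6/7z)y_n
  y_{n+1}/y_n = 1 − 5/13z + 18/13z(1+6/7z) = 1 + z + 108/91z²
  ⇒ R(z) = 1 + z + 108/91z².

Find x<0 with |R(x)|<1.
x=-1.63: |R|=2.5232
R=1: x+108/91x²=0 ⇒ x=−91/108=-0.8426; min R=1−1/(4·108/91)=0.7894>−1
Confirm numerically:
  x=-0.778: |R|=0.94036 <1
  x=-0.693: |R|=0.87697 <1
  x=-0.434: |R|=0.78954 <1
  x=-1.403: |R|=1.93313 >1
  x=-0.909: |R|=1.07164 >1
Stable set (-0.8426, 0).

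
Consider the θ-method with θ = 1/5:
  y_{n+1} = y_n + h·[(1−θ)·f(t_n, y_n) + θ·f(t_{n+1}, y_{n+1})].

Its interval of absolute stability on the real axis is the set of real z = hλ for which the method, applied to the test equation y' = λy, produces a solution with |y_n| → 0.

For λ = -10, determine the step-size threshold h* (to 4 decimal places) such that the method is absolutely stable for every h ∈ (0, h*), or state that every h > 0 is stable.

(-3.3333,0); λ=-10 ⇒ h* = (10/3)/10 = 0.3333.

On y'=λy, z=hλ:
  y_{n+1} = y_n + z·[4/5·y_n + 1/5·y_{n+1}] ⇒ (1 − 1/5z)y_{n+1} = (1 + 4/5z)y_n
  ⇒ R(z) = (1 + 4/5z)/(1 − 1/5z).

Boundary: |R(x)|=1, x<0.
x=-0.37: |R|=0.6555
R=−1: 1+4/5x = −1+1/5x ⇒ -3/5x=2 ⇒ x=2/(-3/5)=-3.3333
Confirm numerically:
  x=-3.218: |R|=0.95790 <1
  x=-3.173: |R|=0.94115 <1
  x=-2.274: |R|=0.56310 <1
  x=-3.721: |R|=1.13336 >1
  x=-3.577: |R|=1.08523 >1
Stable set (-3.3333, 0).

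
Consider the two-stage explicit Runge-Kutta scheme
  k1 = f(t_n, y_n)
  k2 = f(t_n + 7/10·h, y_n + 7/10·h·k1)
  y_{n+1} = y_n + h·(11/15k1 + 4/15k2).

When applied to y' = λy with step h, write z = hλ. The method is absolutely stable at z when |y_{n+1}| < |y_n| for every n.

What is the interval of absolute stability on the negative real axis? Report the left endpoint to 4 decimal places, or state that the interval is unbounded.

On y'=λy, z=hλ:
  k1=λy_n ⇒ h·k1=z·y_n;  k2=λ(1+7/10z)y_n ⇒ h·k2=z(1+7/10z)y_n
  y_{n+1}/y_n = 1 + 11/15z + 4/15z(1+7/10z) = 1 + z + 14/75z²
  ⇒ R(z) = 1 + z + 14/75z².

Find x<0 with |R(x)|<1.
x=-0.59: |R|=0.4750
R=1: x+14/75x²=0 ⇒ x=−75/14=-5.3571; min R=1−1/(4·14/75)=-0.3393>−1
Confirm numerically:
  x=-3.026: |R|=0.31675 <1
  x=-2.897: |R|=0.33038 <1
  x=-2.714: |R|=0.33905 <1
  x=-2.225: |R|=0.30088 <1
  x=-5.781: |R|=1.45739 >1
  x=-5.498: |R|=1.14456 >1
  x=-5.478: |R|=1.12358 >1
So |R|<1 on (-5.3571, 0).

z∈(-5.3571,0).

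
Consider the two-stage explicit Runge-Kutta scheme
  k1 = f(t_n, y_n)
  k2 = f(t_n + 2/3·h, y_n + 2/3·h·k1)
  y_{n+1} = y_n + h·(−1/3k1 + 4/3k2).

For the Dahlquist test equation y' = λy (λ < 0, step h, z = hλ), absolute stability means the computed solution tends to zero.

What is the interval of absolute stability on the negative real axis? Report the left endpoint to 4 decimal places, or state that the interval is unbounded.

z∈(-1.1250,0).

On y'=λy, z=hλ:
  k1=λy_n ⇒ h·k1=z·y_n;  k2=λ(1+2/3z)y_n ⇒ h·k2=z(1+2/3z)y_n
  y_{n+1}/y_n = 1 − 1/3z + 4/3z(1+2/3z) = 1 + z + 8/9z²
  ⇒ R(z) = 1 + z + 8/9z².

Boundary: |R(x)|=1, x<0.
x=-1.22: |R|=1.1030
R=1: x+8/9x²=0 ⇒ x=−9/8=-1.1250; min R=1−1/(4·8/9)=0.7188>−1
Confirm numerically:
  x=-0.882: |R|=0.80949 <1
  x=-0.648: |R|=0.72525 <1
  x=-0.581: |R|=0.71905 <1
  x=-1.610: |R|=1.69409 >1
  x=-1.568: |R|=1.61744 >1
So |R|<1 on (-1.1250, 0).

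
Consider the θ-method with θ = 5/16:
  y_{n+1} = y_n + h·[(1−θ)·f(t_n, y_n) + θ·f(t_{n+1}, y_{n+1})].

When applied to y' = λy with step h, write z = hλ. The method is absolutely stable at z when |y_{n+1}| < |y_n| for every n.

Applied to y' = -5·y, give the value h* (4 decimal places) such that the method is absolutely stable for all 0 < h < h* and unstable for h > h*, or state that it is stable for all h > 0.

(-5.3333,0); λ=-5 ⇒ h* = (16/3)/5 = 1.0667.

On y'=λy, z=hλ:
  y_{n+1} = y_n + z·[11/16·y_n + 5/16·y_{n+1}] ⇒ (1 − 5/16z)y_{n+1} = (1 + 11/16z)y_n
  R(z) = (1 + 11/16z)/(1 − 5/16z).

Boundary: |R(x)|=1, x<0.
x=-0.79: |R|=0.3664
R=−1: 1+11/16x = −1+5/16x ⇒ -3/8x=2 ⇒ x=2/(-3/8)=-5.3333
Confirm numerically:
  x=-5.295: |R|=0.99459 <1
  x=-4.586: |R|=0.88482 <1
  x=-4.311: |R|=0.83667 <1
  x=-5.726: |R|=1.05279 >1
  x=-5.580: |R|=1.03371 >1
So |R|<1 on (-5.3333, 0).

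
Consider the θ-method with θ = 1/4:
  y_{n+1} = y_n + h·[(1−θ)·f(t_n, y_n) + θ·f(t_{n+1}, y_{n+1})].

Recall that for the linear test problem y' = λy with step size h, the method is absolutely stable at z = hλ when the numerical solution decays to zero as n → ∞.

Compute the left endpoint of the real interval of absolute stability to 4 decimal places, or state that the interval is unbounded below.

left endpoint -4.0000.

With y'=λy (z=hλ):
  y_{n+1} = y_n + z·[3/4·y_n + 1/4·y_{n+1}] ⇒ (1 − 1/4z)y_{n+1} = (1 + 3/4z)y_n
  ⇒ R(z) = (1 + 3/4z)/(1 − 1/4z).

Boundary: |R(x)|=1, x<0.
x=-1.18: |R|=0.0888
R=−1: 1+3/4x = −1+1/4x ⇒ -1/2x=2 ⇒ x=2/(-1/2)=-4.0000
Confirm numerically:
  x=-3.670: |R|=0.91395 <1
  x=-1.991: |R|=0.32933 <1
  x=-1.922: |R|=0.29821 <1
  x=-4.496: |R|=1.11676 >1
  x=-4.205: |R|=1.04997 >1
  x=-4.032: |R|=1.00797 >1
Interval (-4.0000, 0).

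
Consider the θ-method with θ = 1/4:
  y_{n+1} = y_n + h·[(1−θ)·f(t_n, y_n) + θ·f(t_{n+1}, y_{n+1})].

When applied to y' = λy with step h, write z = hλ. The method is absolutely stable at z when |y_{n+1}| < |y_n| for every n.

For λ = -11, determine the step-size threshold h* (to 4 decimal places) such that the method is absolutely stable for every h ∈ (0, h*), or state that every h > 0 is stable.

(-4.0000,0); λ=-11 ⇒ h* = (4)/11 = 0.3636.

With y'=λy (z=hλ):
  y_{n+1} = y_n + z·[3/4·y_n + 1/4·y_{n+1}] ⇒ (1 − 1/4z)y_{n+1} = (1 + 3/4z)y_n
  Hence R(z) = (1 + 3/4z)/(1 − 1/4z).

Solve |R(x)|<1 on ℝ⁻.
x=-1.67: |R|=0.1781
R=−1: 1+3/4x = −1+1/4x ⇒ -1/2x=2 ⇒ x=2/(-1/2)=-4.0000
Confirm numerically:
  x=-3.751: |R|=0.93575 <1
  x=-3.735: |R|=0.93148 <1
  x=-3.483: |R|=0.86182 <1
  x=-1.980: |R|=0.32441 <1
  x=-4.322: |R|=1.07739 >1
  x=-4.240: |R|=1.05825 >1
So |R|<1 on (-4.0000, 0).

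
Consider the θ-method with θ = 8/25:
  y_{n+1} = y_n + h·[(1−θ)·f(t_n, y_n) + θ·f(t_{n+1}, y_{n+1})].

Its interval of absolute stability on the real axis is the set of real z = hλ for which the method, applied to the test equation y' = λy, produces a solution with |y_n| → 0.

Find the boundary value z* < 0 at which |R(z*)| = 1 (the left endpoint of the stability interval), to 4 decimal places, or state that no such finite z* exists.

Set f=λy, z=hλ:
  y_{n+1} = y_n + z·[17/25·y_n + 8/25·y_{n+1}] ⇒ (1 − 8/25z)y_{n+1} = (1 + 17/25z)y_n
  R(z) = (1 + 17/25z)/(1 − 8/25z).

Find x<0 with |R(x)|<1.
x=-1.28: |R|=0.0919
R=−1: 1+17/25x = −1+8/25x ⇒ -9/25x=2 ⇒ x=2/(-9/25)=-5.5556
Confirm numerically:
  x=-3.066: |R|=0.54761 <1
  x=-2.922: |R|=0.51005 <1
  x=-2.579: |R|=0.41293 <1
  x=-5.778: |R|=1.02811 >1
  x=-5.731: |R|=1.02229 >1
  x=-5.649: |R|=1.01198 >1
So |R|<1 on (-5.5556, 0).

z* = -5.5556.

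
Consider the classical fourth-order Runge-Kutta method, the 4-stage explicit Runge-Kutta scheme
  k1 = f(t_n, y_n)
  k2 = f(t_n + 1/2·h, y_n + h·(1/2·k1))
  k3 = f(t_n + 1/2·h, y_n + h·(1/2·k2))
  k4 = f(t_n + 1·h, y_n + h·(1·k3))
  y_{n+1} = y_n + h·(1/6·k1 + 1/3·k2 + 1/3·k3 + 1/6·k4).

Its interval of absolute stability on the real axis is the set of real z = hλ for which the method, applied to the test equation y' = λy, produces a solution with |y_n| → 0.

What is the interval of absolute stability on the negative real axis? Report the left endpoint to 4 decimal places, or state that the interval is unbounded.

Set f=λy, z=hλ:
  order 4, 4-stage ⇒ R(z)=1+z+z^2/2+z^3/6+z^4/24
  (e.g. R(-1.54)=0.27144, |R|=0.27144)

Need |R(x)|<1, x<0.
x=-1.54: |R|=0.2714
|R(-3.14)|=1.6804 |R(-2.9)|=1.1872 |R(-1.22)|=0.3139
Bisect:
  x_lo=-3.1186 |R|=1.6304  x_hi=-0.3878 |R|=0.6786
  mid=-1.75320 |R|=0.27917 →hi
  mid=-2.43592 |R|=0.58897 →hi
  mid=-2.77728 |R|=0.98799 →hi
  mid=-2.94796 |R|=1.27426 →lo
  mid=-2.86262 |R|=1.12299 →lo
  mid=-2.81995 |R|=1.05352 →lo
  mid=-2.79862 |R|=1.02027 →lo
  mid=-2.78795 |R|=1.00401 →lo
  mid=-2.78262 |R|=0.99597 →hi
  ...
  [-2.78545,-2.78528] ⇒ x*=-2.7853
Stable set (-2.7853, 0).

(-2.7853, 0).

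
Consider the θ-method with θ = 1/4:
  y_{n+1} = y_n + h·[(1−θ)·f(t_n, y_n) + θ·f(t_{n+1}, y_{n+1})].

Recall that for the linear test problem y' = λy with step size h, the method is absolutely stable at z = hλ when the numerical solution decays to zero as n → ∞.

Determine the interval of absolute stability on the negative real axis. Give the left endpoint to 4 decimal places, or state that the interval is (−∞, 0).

On y'=λy, z=hλ:
  y_{n+1} = y_n + z·[3/4·y_n + 1/4·y_{n+1}] ⇒ (1 − 1/4z)y_{n+1} = (1 + 3/4z)y_n
  Hence R(z) = (1 + 3/4z)/(1 − 1/4z).

Need |R(x)|<1, x<0.
x=-1.63: |R|=0.1581
R=−1: 1+3/4x = −1+1/4x ⇒ -1/2x=2 ⇒ x=2/(-1/2)=-4.0000
Confirm numerically:
  x=-3.777: |R|=0.94265 <1
  x=-3.394: |R|=0.83608 <1
  x=-2.703: |R|=0.61301 <1
  x=-4.376: |R|=1.08978 >1
  x=-4.329: |R|=1.07900 >1
  x=-4.313: |R|=1.07530 >1
Stable set (-4.0000, 0).

(-4.0000, 0).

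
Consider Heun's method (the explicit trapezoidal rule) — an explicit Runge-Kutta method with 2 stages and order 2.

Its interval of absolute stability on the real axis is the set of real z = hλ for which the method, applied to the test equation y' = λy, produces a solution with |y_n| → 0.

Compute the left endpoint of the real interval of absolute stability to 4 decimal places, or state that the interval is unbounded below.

Set f=λy, z=hλ:
  order 2, 2-stage ⇒ R(z)=1+z+z^2/2
  (e.g. R(-1.78)=0.80420, |R|=0.80420)

Solve |R(x)|<1 on ℝ⁻.
x=-1.78: |R|=0.8042
|R(-1.7)|=0.7450 |R(-1.51)|=0.6300 |R(-1.11)|=0.5060
Bisect:
  x_lo=-2.6242 |R|=1.8191  x_hi=-0.3844 |R|=0.6895
  mid=-1.50433 |R|=0.62718 →hi
  mid=-2.06429 |R|=1.06635 →lo
  mid=-1.78431 |R|=0.80757 →hi
  mid=-1.92430 |R|=0.92716 →hi
  mid=-1.99429 |R|=0.99431 →hi
  mid=-2.02929 |R|=1.02972 →lo
  mid=-2.01179 |R|=1.01186 →lo
  mid=-2.00304 |R|=1.00305 →lo
  ...
  [-2.00004,-1.99990] ⇒ x*=-2.0000
Stable set (-2.0000, 0).

left endpoint -2.0000.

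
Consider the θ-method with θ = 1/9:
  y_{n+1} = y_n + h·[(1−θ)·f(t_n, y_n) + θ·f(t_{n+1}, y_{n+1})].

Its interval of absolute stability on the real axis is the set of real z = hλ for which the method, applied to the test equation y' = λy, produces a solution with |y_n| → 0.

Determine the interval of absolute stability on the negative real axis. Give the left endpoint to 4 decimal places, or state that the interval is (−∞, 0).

z∈(-2.5714,0).

Set f=λy, z=hλ:
  y_{n+1} = y_n + z·[8/9·y_n + 1/9·y_{n+1}] ⇒ (1 − 1/9z)y_{n+1} = (1 + 8/9z)y_n
  Hence R(z) = (1 + 8/9z)/(1 − 1/9z).

Need |R(x)|<1, x<0.
x=-1.08: |R|=0.0357
R=−1: 1+8/9x = −1+1/9x ⇒ -7/9x=2 ⇒ x=2/(-7/9)=-2.5714
Confirm numerically:
  x=-2.393: |R|=0.89037 <1
  x=-2.338: |R|=0.85588 <1
  x=-1.374: |R|=0.19202 <1
  x=-3.080: |R|=1.29470 >1
  x=-3.057: |R|=1.28191 >1
  x=-2.805: |R|=1.13850 >1
Interval (-2.5714, 0).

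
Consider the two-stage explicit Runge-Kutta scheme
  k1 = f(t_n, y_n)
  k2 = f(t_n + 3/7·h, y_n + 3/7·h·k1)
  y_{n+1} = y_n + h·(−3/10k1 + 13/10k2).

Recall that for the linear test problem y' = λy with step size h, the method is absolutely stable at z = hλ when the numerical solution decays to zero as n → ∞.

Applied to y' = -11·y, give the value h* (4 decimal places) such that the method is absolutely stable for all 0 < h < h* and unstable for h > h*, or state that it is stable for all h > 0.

On y'=λy, z=hλ:
  k1=λy_n ⇒ h·k1=z·y_n;  k2=λ(1+3/7z)y_n ⇒ h·k2=z(1+3/7z)y_n
  y_{n+1}/y_n = 1 − 3/10z + 13/10z(1+3/7z) = 1 + z + 39/70z²
  ⇒ R(z) = 1 + z + 39/70z².

Boundary: |R(x)|=1, x<0.
x=-1.31: |R|=0.6461
R=1: x+39/70x²=0 ⇒ x=−70/39=-1.7949; min R=1−1/(4·39/70)=0.5513>−1
Confirm numerically:
  x=-1.540: |R|=0.78132 <1
  x=-1.457: |R|=0.72573 <1
  x=-1.105: |R|=0.57529 <1
  x=-0.822: |R|=0.55445 <1
  x=-2.363: |R|=1.74796 >1
  x=-2.320: |R|=1.67877 >1
So |R|<1 on (-1.7949, 0).

(-1.7949,0); λ=-11 ⇒ h* = (70/39)/11 = 0.1632.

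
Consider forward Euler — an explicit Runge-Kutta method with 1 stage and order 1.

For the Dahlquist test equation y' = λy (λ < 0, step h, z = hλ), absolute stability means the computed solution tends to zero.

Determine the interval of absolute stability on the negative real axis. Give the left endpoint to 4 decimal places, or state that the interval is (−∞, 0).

(-2.0000, 0).

With y'=λy (z=hλ):
  order 1, 1-stage ⇒ R(z)=1+z
  (e.g. R(-0.56)=0.44000, |R|=0.44000)

Boundary: |R(x)|=1, x<0.
x=-0.56: |R|=0.4400
|R(-2.32)|=1.3200 |R(-1.95)|=0.9500 |R(-0.61)|=0.3900
Bisect:
  x_lo=-2.3121 |R|=1.3121  x_hi=-0.0759 |R|=0.9241
  mid=-1.19399 |R|=0.19399 →hi
  mid=-1.75305 |R|=0.75305 →hi
  mid=-2.03258 |R|=1.03258 →lo
  mid=-1.89282 |R|=0.89282 →hi
  mid=-1.96270 |R|=0.96270 →hi
  mid=-1.99764 |R|=0.99764 →hi
  mid=-2.01511 |R|=1.01511 →lo
  mid=-2.00638 |R|=1.00638 →lo
  mid=-2.00201 |R|=1.00201 →lo
  mid=-1.99983 |R|=0.99983 →hi
  ...
  [-2.00010,-1.99996] ⇒ x*=-2.0000
Interval (-2.0000, 0).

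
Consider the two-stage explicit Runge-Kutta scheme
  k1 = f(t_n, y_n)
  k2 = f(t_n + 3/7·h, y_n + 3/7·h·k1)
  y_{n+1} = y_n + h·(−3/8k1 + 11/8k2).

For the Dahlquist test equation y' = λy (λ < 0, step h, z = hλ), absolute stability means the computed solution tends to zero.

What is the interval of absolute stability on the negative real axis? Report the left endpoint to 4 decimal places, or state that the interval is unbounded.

Test eqn y'=λy, z=hλ:
  k1=λy_n ⇒ h·k1=z·y_n;  k2=λ(1+3/7z)y_n ⇒ h·k2=z(1+3/7z)y_n
  y_{n+1}/y_n = 1 − 3/8z + 11/8z(1+3/7z) = 1 + z + 33/56z²
  ⇒ R(z) = 1 + z + 33/56z².

Boundary: |R(x)|=1, x<0.
x=-0.61: |R|=0.6093
R=1: x+33/56x²=0 ⇒ x=−56/33=-1.6970; min R=1−1/(4·33/56)=0.5758>−1
Confirm numerically:
  x=-1.335: |R|=0.71524 <1
  x=-1.235: |R|=0.66379 <1
  x=-0.843: |R|=0.57578 <1
  x=-0.788: |R|=0.57791 <1
  x=-2.180: |R|=1.62052 >1
  x=-2.092: |R|=1.48699 >1
  x=-1.772: |R|=1.07835 >1
So |R|<1 on (-1.6970, 0).

z∈(-1.6970,0).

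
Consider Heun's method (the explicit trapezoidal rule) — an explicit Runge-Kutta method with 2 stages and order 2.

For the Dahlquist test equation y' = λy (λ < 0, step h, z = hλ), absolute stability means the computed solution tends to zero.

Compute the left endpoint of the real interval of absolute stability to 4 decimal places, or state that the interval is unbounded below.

Test eqn y'=λy, z=hλ:
  order 2, 2-stage ⇒ R(z)=1+z+z^2/2
  (e.g. R(-1.53)=0.64045, |R|=0.64045)

Find x<0 with |R(x)|<1.
x=-1.53: |R|=0.6404
|R(-2.01)|=1.0100 |R(-1.4)|=0.5800 |R(-1.1)|=0.5050
Bisect:
  x_lo=-2.3260 |R|=1.3791  x_hi=-0.1857 |R|=0.8316
  mid=-1.25583 |R|=0.53272 →hi
  mid=-1.79089 |R|=0.81276 →hi
  mid=-2.05843 |R|=1.06013 →lo
  mid=-1.92466 |R|=0.92750 →hi
  mid=-1.99154 |R|=0.99158 →hi
  mid=-2.02499 |R|=1.02530 →lo
  mid=-2.00827 |R|=1.00830 →lo
  mid=-1.99990 |R|=0.99990 →hi
  mid=-2.00408 |R|=1.00409 →lo
  mid=-2.00199 |R|=1.00200 →lo
  ...
  [-2.00004,-1.99990] ⇒ x*=-2.0000
Stable set (-2.0000, 0).

left endpoint -2.0000.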